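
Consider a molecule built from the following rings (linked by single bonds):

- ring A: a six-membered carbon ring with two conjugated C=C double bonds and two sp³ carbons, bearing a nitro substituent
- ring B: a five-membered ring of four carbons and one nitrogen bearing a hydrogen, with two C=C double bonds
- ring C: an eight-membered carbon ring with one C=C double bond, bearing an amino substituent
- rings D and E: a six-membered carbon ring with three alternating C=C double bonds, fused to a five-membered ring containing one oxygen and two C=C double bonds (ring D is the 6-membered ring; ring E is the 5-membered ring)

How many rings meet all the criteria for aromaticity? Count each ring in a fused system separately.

3

Ring A has two sp³ carbons, so it is not fully conjugated — not aromatic (1,3-cyclohexadiene).
Ring B has a continuous p-orbital overlap around the ring; 2 ring double bonds (4 π electrons) plus a heteroatom lone pair (2) give 6 π electrons. Since 6 = 4n+2 (n=1), ring B is aromatic (pyrrole).
Ring C has six sp³ carbons, so it is not fully conjugated — not aromatic (cyclooctene).
Rings D and E form a fused bicyclic system (with one oxygen) with 9 sp² atoms and 10 π electrons from ring double bonds plus a heteroatom lone pair. 10 = 4(2)+2, so the system is aromatic and both rings count as aromatic (benzofuran).
Aromatic: B, D, E. Total: 3.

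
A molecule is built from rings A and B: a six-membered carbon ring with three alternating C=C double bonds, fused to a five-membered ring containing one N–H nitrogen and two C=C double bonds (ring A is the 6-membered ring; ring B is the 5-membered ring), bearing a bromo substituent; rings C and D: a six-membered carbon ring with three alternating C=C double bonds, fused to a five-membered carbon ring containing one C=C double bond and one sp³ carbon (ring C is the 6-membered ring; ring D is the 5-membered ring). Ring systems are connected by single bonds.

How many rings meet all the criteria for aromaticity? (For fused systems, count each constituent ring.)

Rings A and B form a fused bicyclic system (with one N–H) with 9 sp² atoms and 10 π electrons from ring double bonds plus a heteroatom lone pair. 10 = 4(2)+2, so the system is aromatic and both rings count as aromatic (indole).
Ring C has a continuous p-orbital overlap around the ring; 3 ring double bonds give 6 π electrons. 6 = 4(1)+2, so ring C is aromatic (benzene ring).
Ring D has one sp³ carbon, so it is not fully conjugated — not aromatic (cyclopentene ring).
Aromatic: A, B, C. Total: 3.

3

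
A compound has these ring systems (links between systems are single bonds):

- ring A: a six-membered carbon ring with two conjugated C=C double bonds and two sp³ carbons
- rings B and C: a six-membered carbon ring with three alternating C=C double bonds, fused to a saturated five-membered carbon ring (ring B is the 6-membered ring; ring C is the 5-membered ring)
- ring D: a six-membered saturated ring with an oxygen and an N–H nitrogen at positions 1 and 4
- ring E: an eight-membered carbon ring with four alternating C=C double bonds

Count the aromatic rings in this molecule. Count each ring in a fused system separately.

1

Ring A has two sp³ carbons, so it is not fully conjugated — not aromatic (1,3-cyclohexadiene).
Ring B has a continuous p-orbital overlap around the ring; 3 ring double bonds give 6 π electrons. That satisfies 4n+2 with n=1, so ring B is aromatic (benzene ring).
Ring C has three sp³ carbons, so it is not fully conjugated — not aromatic (cyclopentane ring).
Ring D has only sp³ atoms, so it is not fully conjugated — not aromatic (morpholine).
Ring E has only sp² ring atoms; a planar conformation would have a fully conjugated π system of 8 electrons. But 8 = 4(2), which is 4n not 4n+2, so ring E is not aromatic (cyclooctatetraene) — cyclooctatetraene distorts into a non-planar tub to avoid antiaromaticity.
Aromatic: B. Total: 1.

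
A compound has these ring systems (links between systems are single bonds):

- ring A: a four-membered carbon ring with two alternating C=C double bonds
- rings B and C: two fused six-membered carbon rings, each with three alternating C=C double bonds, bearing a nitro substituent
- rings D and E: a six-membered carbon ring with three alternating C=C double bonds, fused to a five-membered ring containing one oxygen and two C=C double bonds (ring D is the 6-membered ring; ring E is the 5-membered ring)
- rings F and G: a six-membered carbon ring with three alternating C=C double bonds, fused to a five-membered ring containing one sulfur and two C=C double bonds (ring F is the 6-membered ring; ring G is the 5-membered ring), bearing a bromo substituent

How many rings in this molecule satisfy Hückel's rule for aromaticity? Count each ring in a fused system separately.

Ring A has only sp² ring atoms; a planar conformation would have a fully conjugated π system of 4 electrons. But 4 = 4(1), which is 4n not 4n+2, so ring A is not aromatic (cyclobutadiene) — cyclobutadiene is antiaromatic and distorts to a rectangle.
Rings B and C form a fused bicyclic system with 10 sp² atoms and 10 π electrons from ring double bonds. 10 = 4(2)+2, so the system is aromatic and both rings count as aromatic (naphthalene).
Rings D and E form a fused bicyclic system (with one oxygen) with 9 sp² atoms and 10 π electrons from ring double bonds plus a heteroatom lone pair. 10 = 4(2)+2, so the system is aromatic and both rings count as aromatic (benzofuran).
Rings F and G form a fused bicyclic system (with one sulfur) with 9 sp² atoms and 10 π electrons from ring double bonds plus a heteroatom lone pair. 10 = 4(2)+2, so the system is aromatic and both rings count as aromatic (benzothiophene).
Aromatic: B, C, D, E, F, G. Total: 6.

6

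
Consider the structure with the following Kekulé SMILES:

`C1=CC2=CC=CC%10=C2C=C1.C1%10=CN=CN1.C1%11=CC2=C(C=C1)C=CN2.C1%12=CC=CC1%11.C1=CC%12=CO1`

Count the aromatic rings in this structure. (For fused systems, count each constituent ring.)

The SMILES encodes two fused six-membered carbon rings, each with three alternating C=C double bonds; a five-membered ring with nitrogens at positions 1 and 3 (one bearing H, one in a C=N bond) and two double bonds; a six-membered carbon ring with three alternating C=C double bonds, fused to a five-membered ring containing one N–H nitrogen and two C=C double bonds; a five-membered carbon ring with two conjugated C=C double bonds and one sp³ carbon; a five-membered ring of four carbons and one oxygen, with two C=C double bonds.
The fused 6/6-membered bicyclic is a single π system with 10 sp² atoms and 10 π electrons from ring double bonds. 10 = 4(2)+2, so the system is aromatic and both rings count as aromatic (naphthalene).
The 5-membered ring with two nitrogens (one N–H, one =N–) is planar and fully conjugated; 2 ring double bonds (4 π electrons) plus a heteroatom lone pair (2) give 6 π electrons. That satisfies 4n+2 with n=1, so it is aromatic (imidazole).
The fused 6/5-membered bicyclic (with one N–H) is a single π system with 9 sp² atoms and 10 π electrons from ring double bonds plus a heteroatom lone pair. 10 = 4(2)+2, so the system is aromatic and both rings count as aromatic (indole).
The 5-membered ring has one sp³ carbon, so it is not fully conjugated — not aromatic (cyclopentadiene).
The 5-membered ring with one oxygen has a continuous p-orbital overlap around the ring; 2 ring double bonds (4 π electrons) plus a heteroatom lone pair (2) give 6 π electrons. That satisfies 4n+2 with n=1, so it is aromatic (furan).
6 of the 7 rings are aromatic. Total: 6.

6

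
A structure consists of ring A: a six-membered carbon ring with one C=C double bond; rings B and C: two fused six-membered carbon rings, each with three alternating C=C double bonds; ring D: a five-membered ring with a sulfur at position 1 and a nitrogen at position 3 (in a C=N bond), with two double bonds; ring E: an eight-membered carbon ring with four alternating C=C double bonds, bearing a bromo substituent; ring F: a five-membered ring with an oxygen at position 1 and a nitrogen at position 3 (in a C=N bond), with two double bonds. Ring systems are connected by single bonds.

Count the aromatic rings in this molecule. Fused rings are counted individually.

4

Ring A has four sp³ carbons, so it is not fully conjugated — not aromatic (cyclohexene).
Rings B and C form a fused bicyclic system with 10 sp² atoms and 10 π electrons from ring double bonds. 10 = 4(2)+2, so the system is aromatic and both rings count as aromatic (naphthalene).
Ring D is fully conjugated (every ring atom contributes a p orbital); 2 ring double bonds (4 π electrons) plus a heteroatom lone pair (2) give 6 π electrons. 6 = 4(1)+2, so ring D is aromatic (thiazole).
Ring E has only sp² ring atoms; a planar conformation would have a fully conjugated π system of 8 electrons. But 8 = 4(2), which is 4n not 4n+2, so ring E is not aromatic (cyclooctatetraene) — cyclooctatetraene distorts into a non-planar tub to avoid antiaromaticity.
Ring F has a continuous p-orbital overlap around the ring; 2 ring double bonds (4 π electrons) plus a heteroatom lone pair (2) give 6 π electrons. Since 6 = 4n+2 (n=1), ring F is aromatic (oxazole).
Aromatic: B, C, D, F. Total: 4.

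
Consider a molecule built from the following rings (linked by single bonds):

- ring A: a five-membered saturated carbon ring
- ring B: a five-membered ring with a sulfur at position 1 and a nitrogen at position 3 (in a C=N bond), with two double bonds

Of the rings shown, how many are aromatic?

1

Ring A has only sp³ atoms, so it is not fully conjugated — not aromatic (cyclopentane).
Ring B has a continuous p-orbital overlap around the ring; 2 ring double bonds (4 π electrons) plus a heteroatom lone pair (2) give 6 π electrons. 6 = 4(1)+2, so ring B is aromatic (thiazole).
Aromatic: B. Total: 1.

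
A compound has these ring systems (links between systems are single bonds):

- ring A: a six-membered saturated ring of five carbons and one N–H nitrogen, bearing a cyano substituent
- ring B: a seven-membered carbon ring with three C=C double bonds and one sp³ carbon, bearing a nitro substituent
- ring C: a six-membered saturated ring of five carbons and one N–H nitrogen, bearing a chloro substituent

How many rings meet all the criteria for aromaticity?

Ring A has only sp³ atoms, so it is not fully conjugated — not aromatic (piperidine).
Ring B has one sp³ carbon, so it is not fully conjugated — not aromatic (cycloheptatriene).
Ring C has only sp³ atoms, so it is not fully conjugated — not aromatic (piperidine).
No ring is aromatic. Total: 0.

0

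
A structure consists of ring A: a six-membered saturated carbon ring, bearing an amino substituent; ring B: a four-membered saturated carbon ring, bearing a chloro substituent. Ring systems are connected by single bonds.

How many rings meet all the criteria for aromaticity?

Ring A has only sp³ atoms, so it is not fully conjugated — not aromatic (cyclohexane).
Ring B has only sp³ atoms, so it is not fully conjugated — not aromatic (cyclobutane).
No ring is aromatic. Total: 0.

0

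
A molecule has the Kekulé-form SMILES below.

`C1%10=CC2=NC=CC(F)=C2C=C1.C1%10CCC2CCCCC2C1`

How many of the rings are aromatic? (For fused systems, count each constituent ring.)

2

The SMILES encodes two fused six-membered rings, each with three alternating double bonds; one ring is all carbon and the other has one ring nitrogen; two fused six-membered saturated carbon rings.
The fused 6/6-membered bicyclic (with one nitrogen) is a single π system with 10 sp² atoms and 10 π electrons from ring double bonds. 10 = 4(2)+2, so the system is aromatic and both rings count as aromatic (quinoline).
The 6-membered ring has only sp³ atoms, so it is not fully conjugated — not aromatic (cyclohexane ring).
The second 6-membered ring has only sp³ atoms, so it is not fully conjugated — not aromatic (cyclohexane ring).
2 of the 4 rings are aromatic. Total: 2.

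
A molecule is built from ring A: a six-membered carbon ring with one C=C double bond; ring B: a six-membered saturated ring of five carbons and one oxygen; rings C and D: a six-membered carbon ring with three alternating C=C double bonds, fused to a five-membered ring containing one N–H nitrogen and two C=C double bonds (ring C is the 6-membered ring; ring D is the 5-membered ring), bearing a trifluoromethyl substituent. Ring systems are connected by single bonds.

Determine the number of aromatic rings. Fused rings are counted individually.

2

Ring A has four sp³ carbons, so it is not fully conjugated — not aromatic (cyclohexene).
Ring B has only sp³ atoms, so it is not fully conjugated — not aromatic (tetrahydropyran).
Rings C and D form a fused bicyclic system (with one N–H) with 9 sp² atoms and 10 π electrons from ring double bonds plus a heteroatom lone pair. 10 = 4(2)+2, so the system is aromatic and both rings count as aromatic (indole).
Aromatic: C, D. Total: 2.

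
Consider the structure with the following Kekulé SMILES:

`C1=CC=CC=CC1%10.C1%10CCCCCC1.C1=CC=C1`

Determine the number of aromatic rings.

The SMILES encodes a seven-membered carbon ring with three C=C double bonds and one sp³ carbon; a seven-membered saturated carbon ring; a four-membered carbon ring with two alternating C=C double bonds.
The 7-membered ring has one sp³ carbon, so it is not fully conjugated — not aromatic (cycloheptatriene).
The second 7-membered ring has only sp³ atoms, so it is not fully conjugated — not aromatic (cycloheptane).
The 4-membered ring has only sp² ring atoms; a planar conformation would have a fully conjugated π system of 4 electrons. But 4 = 4(1), which is 4n not 4n+2, so it is not aromatic (cyclobutadiene) — cyclobutadiene is antiaromatic and distorts to a rectangle.
None of the rings are aromatic. Total: 0.

0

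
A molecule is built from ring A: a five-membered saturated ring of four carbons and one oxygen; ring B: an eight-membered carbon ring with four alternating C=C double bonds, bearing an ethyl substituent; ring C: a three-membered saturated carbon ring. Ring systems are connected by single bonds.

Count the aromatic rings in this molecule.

0

Ring A has only sp³ atoms, so it is not fully conjugated — not aromatic (tetrahydrofuran).
Ring B has only sp² ring atoms; a planar conformation would have a fully conjugated π system of 8 electrons. But 8 = 4(2), which is 4n not 4n+2, so ring B is not aromatic (cyclooctatetraene) — cyclooctatetraene distorts into a non-planar tub to avoid antiaromaticity.
Ring C has only sp³ atoms, so it is not fully conjugated — not aromatic (cyclopropane).
No ring is aromatic. Total: 0.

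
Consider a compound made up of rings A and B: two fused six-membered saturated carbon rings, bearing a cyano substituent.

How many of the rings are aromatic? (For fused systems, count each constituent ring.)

0

Ring A has only sp³ atoms, so it is not fully conjugated — not aromatic (cyclohexane ring).
Ring B has only sp³ atoms, so it is not fully conjugated — not aromatic (cyclohexane ring).
No ring is aromatic. Total: 0.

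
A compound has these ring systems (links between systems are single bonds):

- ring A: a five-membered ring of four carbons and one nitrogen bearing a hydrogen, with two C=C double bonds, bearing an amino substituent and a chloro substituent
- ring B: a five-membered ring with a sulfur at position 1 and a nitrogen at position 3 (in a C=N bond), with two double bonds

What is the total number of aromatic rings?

Ring A is planar and fully conjugated; 2 ring double bonds (4 π electrons) plus a heteroatom lone pair (2) give 6 π electrons. That satisfies 4n+2 with n=1, so ring A is aromatic (pyrrole).
Ring B is planar and fully conjugated; 2 ring double bonds (4 π electrons) plus a heteroatom lone pair (2) give 6 π electrons. Since 6 = 4n+2 (n=1), ring B is aromatic (thiazole).
Aromatic: A, B. Total: 2.

2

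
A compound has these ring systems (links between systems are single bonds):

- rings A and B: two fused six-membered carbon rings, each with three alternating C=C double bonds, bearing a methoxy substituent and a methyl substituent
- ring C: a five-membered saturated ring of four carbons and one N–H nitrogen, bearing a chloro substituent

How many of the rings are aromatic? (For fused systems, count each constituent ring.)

Rings A and B form a fused bicyclic system with 10 sp² atoms and 10 π electrons from ring double bonds. 10 = 4(2)+2, so the system is aromatic and both rings count as aromatic (naphthalene).
Ring C has only sp³ atoms, so it is not fully conjugated — not aromatic (pyrrolidine).
Aromatic: A, B. Total: 2.

2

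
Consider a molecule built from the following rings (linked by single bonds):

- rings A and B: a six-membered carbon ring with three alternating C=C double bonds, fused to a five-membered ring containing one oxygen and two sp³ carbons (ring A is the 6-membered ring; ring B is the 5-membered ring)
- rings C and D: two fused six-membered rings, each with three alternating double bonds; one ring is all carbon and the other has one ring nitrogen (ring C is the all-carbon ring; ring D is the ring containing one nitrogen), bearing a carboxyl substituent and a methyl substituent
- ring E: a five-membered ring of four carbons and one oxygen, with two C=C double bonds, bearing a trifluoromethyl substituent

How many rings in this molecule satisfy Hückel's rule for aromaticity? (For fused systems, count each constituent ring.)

4

Ring A is fully conjugated (every ring atom contributes a p orbital); 3 ring double bonds give 6 π electrons. That satisfies 4n+2 with n=1, so ring A is aromatic (benzene ring).
Ring B has two sp³ carbons, so it is not fully conjugated — not aromatic (oxolane ring).
Rings C and D form a fused bicyclic system (with one nitrogen) with 10 sp² atoms and 10 π electrons from ring double bonds. 10 = 4(2)+2, so the system is aromatic and both rings count as aromatic (quinoline).
Ring E has a continuous p-orbital overlap around the ring; 2 ring double bonds (4 π electrons) plus a heteroatom lone pair (2) give 6 π electrons. That satisfies 4n+2 with n=1, so ring E is aromatic (furan).
Aromatic: A, C, D, E. Total: 4.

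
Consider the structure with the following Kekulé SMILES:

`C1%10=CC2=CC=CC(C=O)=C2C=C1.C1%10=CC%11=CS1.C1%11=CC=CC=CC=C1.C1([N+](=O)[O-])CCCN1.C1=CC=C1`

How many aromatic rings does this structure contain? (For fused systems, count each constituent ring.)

3

The SMILES encodes two fused six-membered carbon rings, each with three alternating C=C double bonds; a five-membered ring of four carbons and one sulfur, with two C=C double bonds; an eight-membered carbon ring with four alternating C=C double bonds; a five-membered saturated ring of four carbons and one N–H nitrogen; a four-membered carbon ring with two alternating C=C double bonds.
The fused 6/6-membered bicyclic is a single π system with 10 sp² atoms and 10 π electrons from ring double bonds. 10 = 4(2)+2, so the system is aromatic and both rings count as aromatic (naphthalene).
The 5-membered ring with one sulfur is fully conjugated (every ring atom contributes a p orbital); 2 ring double bonds (4 π electrons) plus a heteroatom lone pair (2) give 6 π electrons. 6 = 4(1)+2, so it is aromatic (thiophene).
The 8-membered ring has only sp² ring atoms; a planar conformation would have a fully conjugated π system of 8 electrons. But 8 = 4(2), which is 4n not 4n+2, so it is not aromatic (cyclooctatetraene) — cyclooctatetraene distorts into a non-planar tub to avoid antiaromaticity.
The 5-membered ring with one N–H has only sp³ atoms, so it is not fully conjugated — not aromatic (pyrrolidine).
The 4-membered ring has only sp² ring atoms; a planar conformation would have a fully conjugated π system of 4 electrons. But 4 = 4(1), which is 4n not 4n+2, so it is not aromatic (cyclobutadiene) — cyclobutadiene is antiaromatic and distorts to a rectangle.
3 of the 6 rings are aromatic. Total: 3.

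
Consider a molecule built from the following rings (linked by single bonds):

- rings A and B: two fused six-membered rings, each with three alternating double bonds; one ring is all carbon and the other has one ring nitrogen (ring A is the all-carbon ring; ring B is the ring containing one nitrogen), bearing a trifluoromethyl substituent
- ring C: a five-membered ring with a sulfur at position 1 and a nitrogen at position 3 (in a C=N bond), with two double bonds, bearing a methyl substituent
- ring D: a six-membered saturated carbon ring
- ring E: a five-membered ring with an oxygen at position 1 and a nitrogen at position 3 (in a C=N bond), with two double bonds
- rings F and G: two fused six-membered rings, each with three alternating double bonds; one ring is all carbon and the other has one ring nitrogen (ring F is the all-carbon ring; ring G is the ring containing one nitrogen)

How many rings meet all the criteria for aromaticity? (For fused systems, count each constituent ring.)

6

Rings A and B form a fused bicyclic system (with one nitrogen) with 10 sp² atoms and 10 π electrons from ring double bonds. 10 = 4(2)+2, so the system is aromatic and both rings count as aromatic (quinoline).
Ring C is planar and fully conjugated; 2 ring double bonds (4 π electrons) plus a heteroatom lone pair (2) give 6 π electrons. Since 6 = 4n+2 (n=1), ring C is aromatic (thiazole).
Ring D has only sp³ atoms, so it is not fully conjugated — not aromatic (cyclohexane).
Ring E is fully conjugated (every ring atom contributes a p orbital); 2 ring double bonds (4 π electrons) plus a heteroatom lone pair (2) give 6 π electrons. Since 6 = 4n+2 (n=1), ring E is aromatic (oxazole).
Rings F and G form a fused bicyclic system (with one nitrogen) with 10 sp² atoms and 10 π electrons from ring double bonds. 10 = 4(2)+2, so the system is aromatic and both rings count as aromatic (quinoline).
Aromatic: A, B, C, E, F, G. Total: 6.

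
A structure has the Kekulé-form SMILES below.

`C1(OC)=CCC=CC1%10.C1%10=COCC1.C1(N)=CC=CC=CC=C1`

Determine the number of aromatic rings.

0

The SMILES encodes a six-membered carbon ring with two isolated C=C double bonds and two sp³ carbons; a five-membered ring of four carbons and one oxygen, with one C=C double bond and two sp³ carbons; an eight-membered carbon ring with four alternating C=C double bonds.
The 6-membered ring has two sp³ carbons, so it is not fully conjugated — not aromatic (1,4-cyclohexadiene).
The 5-membered ring with one oxygen has two sp³ carbons, so it is not fully conjugated — not aromatic (2,3-dihydrofuran).
The 8-membered ring has only sp² ring atoms; a planar conformation would have a fully conjugated π system of 8 electrons. But 8 = 4(2), which is 4n not 4n+2, so it is not aromatic (cyclooctatetraene) — cyclooctatetraene distorts into a non-planar tub to avoid antiaromaticity.
None of the rings are aromatic. Total: 0.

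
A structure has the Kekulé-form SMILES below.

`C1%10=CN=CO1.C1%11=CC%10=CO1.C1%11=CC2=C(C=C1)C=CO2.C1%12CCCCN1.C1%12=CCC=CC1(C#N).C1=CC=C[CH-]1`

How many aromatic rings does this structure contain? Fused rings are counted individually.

The SMILES encodes a five-membered ring with an oxygen at position 1 and a nitrogen at position 3 (in a C=N bond), with two double bonds; a five-membered ring of four carbons and one oxygen, with two C=C double bonds; a six-membered carbon ring with three alternating C=C double bonds, fused to a five-membered ring containing one oxygen and two C=C double bonds; a six-membered saturated ring of five carbons and one N–H nitrogen; a six-membered carbon ring with two isolated C=C double bonds and two sp³ carbons; a five-membered all-carbon ring bearing a negative charge on one carbon, with two C=C double bonds.
The 5-membered ring with one oxygen and one =N– is fully conjugated (every ring atom contributes a p orbital); 2 ring double bonds (4 π electrons) plus a heteroatom lone pair (2) give 6 π electrons. 6 = 4(1)+2, so it is aromatic (oxazole).
The 5-membered ring with one oxygen is fully conjugated (every ring atom contributes a p orbital); 2 ring double bonds (4 π electrons) plus a heteroatom lone pair (2) give 6 π electrons. That satisfies 4n+2 with n=1, so it is aromatic (furan).
The fused 6/5-membered bicyclic (with one oxygen) is a single π system with 9 sp² atoms and 10 π electrons from ring double bonds plus a heteroatom lone pair. 10 = 4(2)+2, so the system is aromatic and both rings count as aromatic (benzofuran).
The 6-membered ring with one N–H has only sp³ atoms, so it is not fully conjugated — not aromatic (piperidine).
The 6-membered ring has two sp³ carbons, so it is not fully conjugated — not aromatic (1,4-cyclohexadiene).
The 5-membered ring is fully conjugated (every ring atom contributes a p orbital); 2 ring double bonds (4 π electrons) plus the carbanion lone pair (2) give 6 π electrons. 6 = 4(1)+2, so it is aromatic (cyclopentadienyl anion).
5 of the 7 rings are aromatic. Total: 5.

5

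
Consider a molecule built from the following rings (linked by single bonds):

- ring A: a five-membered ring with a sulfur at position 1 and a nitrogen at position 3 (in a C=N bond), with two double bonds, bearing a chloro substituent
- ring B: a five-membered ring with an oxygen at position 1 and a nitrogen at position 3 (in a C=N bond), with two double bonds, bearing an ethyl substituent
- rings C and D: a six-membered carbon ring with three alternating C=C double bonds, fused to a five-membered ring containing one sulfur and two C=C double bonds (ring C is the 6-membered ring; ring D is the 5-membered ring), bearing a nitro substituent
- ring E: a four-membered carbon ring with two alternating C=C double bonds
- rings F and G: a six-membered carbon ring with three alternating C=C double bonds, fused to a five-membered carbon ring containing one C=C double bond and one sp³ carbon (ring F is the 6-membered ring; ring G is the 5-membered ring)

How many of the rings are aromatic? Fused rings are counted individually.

5

Ring A is fully conjugated (every ring atom contributes a p orbital); 2 ring double bonds (4 π electrons) plus a heteroatom lone pair (2) give 6 π electrons. 6 = 4(1)+2, so ring A is aromatic (thiazole).
Ring B is fully conjugated (every ring atom contributes a p orbital); 2 ring double bonds (4 π electrons) plus a heteroatom lone pair (2) give 6 π electrons. 6 = 4(1)+2, so ring B is aromatic (oxazole).
Rings C and D form a fused bicyclic system (with one sulfur) with 9 sp² atoms and 10 π electrons from ring double bonds plus a heteroatom lone pair. 10 = 4(2)+2, so the system is aromatic and both rings count as aromatic (benzothiophene).
Ring E has only sp² ring atoms; a planar conformation would have a fully conjugated π system of 4 electrons. But 4 = 4(1), which is 4n not 4n+2, so ring E is not aromatic (cyclobutadiene) — cyclobutadiene is antiaromatic and distorts to a rectangle.
Ring F has a continuous p-orbital overlap around the ring; 3 ring double bonds give 6 π electrons. 6 = 4(1)+2, so ring F is aromatic (benzene ring).
Ring G has one sp³ carbon, so it is not fully conjugated — not aromatic (cyclopentene ring).
Aromatic: A, B, C, D, F. Total: 5.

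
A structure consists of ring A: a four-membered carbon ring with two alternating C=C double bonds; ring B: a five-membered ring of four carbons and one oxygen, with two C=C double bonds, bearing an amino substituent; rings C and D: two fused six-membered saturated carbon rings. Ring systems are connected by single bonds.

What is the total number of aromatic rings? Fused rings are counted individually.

1

Ring A has only sp² ring atoms; a planar conformation would have a fully conjugated π system of 4 electrons. But 4 = 4(1), which is 4n not 4n+2, so ring A is not aromatic (cyclobutadiene) — cyclobutadiene is antiaromatic and distorts to a rectangle.
Ring B is planar and fully conjugated; 2 ring double bonds (4 π electrons) plus a heteroatom lone pair (2) give 6 π electrons. Since 6 = 4n+2 (n=1), ring B is aromatic (furan).
Ring C has only sp³ atoms, so it is not fully conjugated — not aromatic (cyclohexane ring).
Ring D has only sp³ atoms, so it is not fully conjugated — not aromatic (cyclohexane ring).
Aromatic: B. Total: 1.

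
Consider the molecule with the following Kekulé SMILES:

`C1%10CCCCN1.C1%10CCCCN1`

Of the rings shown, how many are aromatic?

0

The SMILES encodes a six-membered saturated ring of five carbons and one N–H nitrogen; a six-membered saturated ring of five carbons and one N–H nitrogen.
The 6-membered ring with one N–H has only sp³ atoms, so it is not fully conjugated — not aromatic (piperidine).
The second 6-membered ring with one N–H has only sp³ atoms, so it is not fully conjugated — not aromatic (piperidine).
None of the rings are aromatic. Total: 0.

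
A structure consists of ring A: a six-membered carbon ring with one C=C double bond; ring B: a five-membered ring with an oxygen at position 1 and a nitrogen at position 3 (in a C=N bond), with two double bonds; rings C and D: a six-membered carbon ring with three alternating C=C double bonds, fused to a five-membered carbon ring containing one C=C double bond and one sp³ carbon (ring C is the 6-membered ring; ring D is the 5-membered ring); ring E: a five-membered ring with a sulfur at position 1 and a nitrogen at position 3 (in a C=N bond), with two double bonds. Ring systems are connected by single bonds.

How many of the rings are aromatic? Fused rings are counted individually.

3

Ring A has four sp³ carbons, so it is not fully conjugated — not aromatic (cyclohexene).
Ring B has a continuous p-orbital overlap around the ring; 2 ring double bonds (4 π electrons) plus a heteroatom lone pair (2) give 6 π electrons. That satisfies 4n+2 with n=1, so ring B is aromatic (oxazole).
Ring C is planar and fully conjugated; 3 ring double bonds give 6 π electrons. 6 = 4(1)+2, so ring C is aromatic (benzene ring).
Ring D has one sp³ carbon, so it is not fully conjugated — not aromatic (cyclopentene ring).
Ring E has a continuous p-orbital overlap around the ring; 2 ring double bonds (4 π electrons) plus a heteroatom lone pair (2) give 6 π electrons. 6 = 4(1)+2, so ring E is aromatic (thiazole).
Aromatic: B, C, E. Total: 3.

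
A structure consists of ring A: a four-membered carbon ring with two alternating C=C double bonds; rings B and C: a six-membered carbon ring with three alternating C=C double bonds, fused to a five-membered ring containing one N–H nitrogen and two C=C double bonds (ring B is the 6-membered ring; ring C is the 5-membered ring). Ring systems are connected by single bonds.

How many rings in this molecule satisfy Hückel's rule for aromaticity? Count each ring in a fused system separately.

Ring A has only sp² ring atoms; a planar conformation would have a fully conjugated π system of 4 electrons. But 4 = 4(1), which is 4n not 4n+2, so ring A is not aromatic (cyclobutadiene) — cyclobutadiene is antiaromatic and distorts to a rectangle.
Rings B and C form a fused bicyclic system (with one N–H) with 9 sp² atoms and 10 π electrons from ring double bonds plus a heteroatom lone pair. 10 = 4(2)+2, so the system is aromatic and both rings count as aromatic (indole).
Aromatic: B, C. Total: 2.

2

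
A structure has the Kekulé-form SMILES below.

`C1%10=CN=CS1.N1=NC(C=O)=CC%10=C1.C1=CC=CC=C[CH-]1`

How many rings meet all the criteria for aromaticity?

The SMILES encodes a five-membered ring with a sulfur at position 1 and a nitrogen at position 3 (in a C=N bond), with two double bonds; a six-membered ring with two adjacent nitrogens and three alternating double bonds; a seven-membered all-carbon ring bearing a negative charge on one carbon, with three C=C double bonds.
The 5-membered ring with one sulfur and one =N– has a continuous p-orbital overlap around the ring; 2 ring double bonds (4 π electrons) plus a heteroatom lone pair (2) give 6 π electrons. Since 6 = 4n+2 (n=1), it is aromatic (thiazole).
The 6-membered ring with two nitrogens (1,2) is planar and fully conjugated; 3 ring double bonds give 6 π electrons. Since 6 = 4n+2 (n=1), it is aromatic (pyridazine).
The 7-membered ring has only sp² ring atoms; a planar conformation would have a fully conjugated π system of 8 electrons. But 8 = 4(2), which is 4n not 4n+2, so it is not aromatic (cycloheptatrienyl anion).
2 of the 3 rings are aromatic. Total: 2.

2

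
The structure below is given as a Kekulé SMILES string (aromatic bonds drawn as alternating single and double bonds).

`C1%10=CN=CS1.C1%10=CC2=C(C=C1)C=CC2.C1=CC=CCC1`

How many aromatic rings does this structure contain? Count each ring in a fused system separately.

The SMILES encodes a five-membered ring with a sulfur at position 1 and a nitrogen at position 3 (in a C=N bond), with two double bonds; a six-membered carbon ring with three alternating C=C double bonds, fused to a five-membered carbon ring containing one C=C double bond and one sp³ carbon; a six-membered carbon ring with two conjugated C=C double bonds and two sp³ carbons.
The 5-membered ring with one sulfur and one =N– is fully conjugated (every ring atom contributes a p orbital); 2 ring double bonds (4 π electrons) plus a heteroatom lone pair (2) give 6 π electrons. That satisfies 4n+2 with n=1, so it is aromatic (thiazole).
The 6-membered ring is fully conjugated (every ring atom contributes a p orbital); 3 ring double bonds give 6 π electrons. Since 6 = 4n+2 (n=1), it is aromatic (benzene ring).
The 5-membered ring has one sp³ carbon, so it is not fully conjugated — not aromatic (cyclopentene ring).
The second 6-membered ring has two sp³ carbons, so it is not fully conjugated — not aromatic (1,3-cyclohexadiene).
2 of the 4 rings are aromatic. Total: 2.

2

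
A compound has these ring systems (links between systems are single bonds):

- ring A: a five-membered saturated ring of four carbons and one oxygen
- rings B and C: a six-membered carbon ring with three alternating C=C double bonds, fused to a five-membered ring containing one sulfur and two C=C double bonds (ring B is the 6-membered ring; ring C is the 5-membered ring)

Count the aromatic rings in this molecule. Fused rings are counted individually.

2

Ring A has only sp³ atoms, so it is not fully conjugated — not aromatic (tetrahydrofuran).
Rings B and C form a fused bicyclic system (with one sulfur) with 9 sp² atoms and 10 π electrons from ring double bonds plus a heteroatom lone pair. 10 = 4(2)+2, so the system is aromatic and both rings count as aromatic (benzothiophene).
Aromatic: B, C. Total: 2.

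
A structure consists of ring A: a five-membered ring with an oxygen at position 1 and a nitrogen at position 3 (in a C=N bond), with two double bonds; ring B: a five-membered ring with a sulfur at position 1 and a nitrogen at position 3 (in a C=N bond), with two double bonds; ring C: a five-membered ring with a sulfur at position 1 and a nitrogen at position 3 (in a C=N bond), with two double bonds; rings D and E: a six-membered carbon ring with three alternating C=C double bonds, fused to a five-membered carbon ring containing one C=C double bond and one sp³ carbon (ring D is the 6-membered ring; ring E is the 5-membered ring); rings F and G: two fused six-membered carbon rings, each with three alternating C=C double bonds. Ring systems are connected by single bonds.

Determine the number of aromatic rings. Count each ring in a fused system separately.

6

Ring A is planar and fully conjugated; 2 ring double bonds (4 π electrons) plus a heteroatom lone pair (2) give 6 π electrons. Since 6 = 4n+2 (n=1), ring A is aromatic (oxazole).
Ring B has a continuous p-orbital overlap around the ring; 2 ring double bonds (4 π electrons) plus a heteroatom lone pair (2) give 6 π electrons. Since 6 = 4n+2 (n=1), ring B is aromatic (thiazole).
Ring C is planar and fully conjugated; 2 ring double bonds (4 π electrons) plus a heteroatom lone pair (2) give 6 π electrons. That satisfies 4n+2 with n=1, so ring C is aromatic (thiazole).
Ring D is planar and fully conjugated; 3 ring double bonds give 6 π electrons. Since 6 = 4n+2 (n=1), ring D is aromatic (benzene ring).
Ring E has one sp³ carbon, so it is not fully conjugated — not aromatic (cyclopentene ring).
Rings F and G form a fused bicyclic system with 10 sp² atoms and 10 π electrons from ring double bonds. 10 = 4(2)+2, so the system is aromatic and both rings count as aromatic (naphthalene).
Aromatic: A, B, C, D, F, G. Total: 6.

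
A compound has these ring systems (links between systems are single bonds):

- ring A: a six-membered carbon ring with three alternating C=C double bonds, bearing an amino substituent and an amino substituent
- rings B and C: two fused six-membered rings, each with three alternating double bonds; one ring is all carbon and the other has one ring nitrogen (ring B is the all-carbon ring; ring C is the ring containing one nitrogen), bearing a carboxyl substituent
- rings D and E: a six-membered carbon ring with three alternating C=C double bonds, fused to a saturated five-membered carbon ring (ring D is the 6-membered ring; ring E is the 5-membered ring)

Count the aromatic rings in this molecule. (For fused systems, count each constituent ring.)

Ring A is fully conjugated (every ring atom contributes a p orbital); 3 ring double bonds give 6 π electrons. Since 6 = 4n+2 (n=1), ring A is aromatic (benzene).
Rings B and C form a fused bicyclic system (with one nitrogen) with 10 sp² atoms and 10 π electrons from ring double bonds. 10 = 4(2)+2, so the system is aromatic and both rings count as aromatic (quinoline).
Ring D has a continuous p-orbital overlap around the ring; 3 ring double bonds give 6 π electrons. Since 6 = 4n+2 (n=1), ring D is aromatic (benzene ring).
Ring E has three sp³ carbons, so it is not fully conjugated — not aromatic (cyclopentane ring).
Aromatic: A, B, C, D. Total: 4.

4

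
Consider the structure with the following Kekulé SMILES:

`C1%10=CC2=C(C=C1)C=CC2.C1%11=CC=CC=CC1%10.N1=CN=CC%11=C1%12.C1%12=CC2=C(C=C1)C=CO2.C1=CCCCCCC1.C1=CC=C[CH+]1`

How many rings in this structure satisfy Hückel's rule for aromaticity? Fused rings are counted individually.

4

The SMILES encodes a six-membered carbon ring with three alternating C=C double bonds, fused to a five-membered carbon ring containing one C=C double bond and one sp³ carbon; a seven-membered carbon ring with three C=C double bonds and one sp³ carbon; a six-membered ring with nitrogens at positions 1 and 3 and three alternating double bonds; a six-membered carbon ring with three alternating C=C double bonds, fused to a five-membered ring containing one oxygen and two C=C double bonds; an eight-membered carbon ring with one C=C double bond; a five-membered all-carbon ring bearing a positive charge on one carbon, with two C=C double bonds.
The 6-membered ring is planar and fully conjugated; 3 ring double bonds give 6 π electrons. Since 6 = 4n+2 (n=1), it is aromatic (benzene ring).
The 5-membered ring has one sp³ carbon, so it is not fully conjugated — not aromatic (cyclopentene ring).
The 7-membered ring has one sp³ carbon, so it is not fully conjugated — not aromatic (cycloheptatriene).
The 6-membered ring with two nitrogens (1,3) is planar and fully conjugated; 3 ring double bonds give 6 π electrons. That satisfies 4n+2 with n=1, so it is aromatic (pyrimidine).
The fused 6/5-membered bicyclic (with one oxygen) is a single π system with 9 sp² atoms and 10 π electrons from ring double bonds plus a heteroatom lone pair. 10 = 4(2)+2, so the system is aromatic and both rings count as aromatic (benzofuran).
The 8-membered ring has six sp³ carbons, so it is not fully conjugated — not aromatic (cyclooctene).
The second 5-membered ring has only sp² ring atoms; a planar conformation would have a fully conjugated π system of 4 electrons. But 4 = 4(1), which is 4n not 4n+2, so it is not aromatic (cyclopentadienyl cation).
4 of the 8 rings are aromatic. Total: 4.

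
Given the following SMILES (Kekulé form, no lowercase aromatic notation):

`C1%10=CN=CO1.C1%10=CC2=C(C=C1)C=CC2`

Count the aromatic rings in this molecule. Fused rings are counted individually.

2

The SMILES encodes a five-membered ring with an oxygen at position 1 and a nitrogen at position 3 (in a C=N bond), with two double bonds; a six-membered carbon ring with three alternating C=C double bonds, fused to a five-membered carbon ring containing one C=C double bond and one sp³ carbon.
The 5-membered ring with one oxygen and one =N– is planar and fully conjugated; 2 ring double bonds (4 π electrons) plus a heteroatom lone pair (2) give 6 π electrons. That satisfies 4n+2 with n=1, so it is aromatic (oxazole).
The 6-membered ring has a continuous p-orbital overlap around the ring; 3 ring double bonds give 6 π electrons. 6 = 4(1)+2, so it is aromatic (benzene ring).
The 5-membered ring has one sp³ carbon, so it is not fully conjugated — not aromatic (cyclopentene ring).
2 of the 3 rings are aromatic. Total: 2.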